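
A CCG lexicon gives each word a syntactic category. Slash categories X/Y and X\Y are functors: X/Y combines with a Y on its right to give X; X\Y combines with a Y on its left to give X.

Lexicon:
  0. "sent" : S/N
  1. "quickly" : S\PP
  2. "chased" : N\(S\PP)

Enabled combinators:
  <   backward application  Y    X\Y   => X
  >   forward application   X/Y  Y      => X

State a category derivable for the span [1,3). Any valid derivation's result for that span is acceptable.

N

[0,3] S   >
  [0,1] "sent" : S/N
  [1,3] N   <
    [1,2] "quickly" : S\PP
    [2,3] "chased" : N\(S\PP)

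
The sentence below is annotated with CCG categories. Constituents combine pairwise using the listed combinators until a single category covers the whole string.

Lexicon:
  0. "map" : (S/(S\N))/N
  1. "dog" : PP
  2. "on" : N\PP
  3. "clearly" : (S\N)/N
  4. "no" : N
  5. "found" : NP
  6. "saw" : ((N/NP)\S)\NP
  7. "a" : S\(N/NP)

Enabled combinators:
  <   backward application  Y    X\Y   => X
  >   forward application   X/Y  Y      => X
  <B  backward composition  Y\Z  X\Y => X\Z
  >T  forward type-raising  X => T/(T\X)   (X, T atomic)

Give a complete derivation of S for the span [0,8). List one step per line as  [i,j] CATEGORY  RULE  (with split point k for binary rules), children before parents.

[0,1] (S/(S\N))/N  lex  "map"
[1,2] PP  lex  "dog"
[2,3] N\PP  lex  "on"
[1,3] N  <  k=2
[0,3] S/(S\N)  >  k=1
[3,4] (S\N)/N  lex  "clearly"
[4,5] N  lex  "no"
[3,5] S\N  >  k=4
[0,5] S  >  k=3
[5,6] NP  lex  "found"
[6,7] ((N/NP)\S)\NP  lex  "saw"
[5,7] (N/NP)\S  <  k=6
[0,7] N/NP  <  k=5
[7,8] S\(N/NP)  lex  "a"
[0,8] S  <  k=7

[0,8] S   <
  [0,7] N/NP   <
    [0,5] S   >
      [0,3] S/(S\N)   >
        [0,1] "map" : (S/(S\N))/N
        [1,3] N   <
          [1,2] "dog" : PP
          [2,3] "on" : N\PP
      [3,5] S\N   >
        [3,4] "clearly" : (S\N)/N
        [4,5] "no" : N
    [5,7] (N/NP)\S   <
      [5,6] "found" : NP
      [6,7] "saw" : ((N/NP)\S)\NP
  [7,8] "a" : S\(N/NP)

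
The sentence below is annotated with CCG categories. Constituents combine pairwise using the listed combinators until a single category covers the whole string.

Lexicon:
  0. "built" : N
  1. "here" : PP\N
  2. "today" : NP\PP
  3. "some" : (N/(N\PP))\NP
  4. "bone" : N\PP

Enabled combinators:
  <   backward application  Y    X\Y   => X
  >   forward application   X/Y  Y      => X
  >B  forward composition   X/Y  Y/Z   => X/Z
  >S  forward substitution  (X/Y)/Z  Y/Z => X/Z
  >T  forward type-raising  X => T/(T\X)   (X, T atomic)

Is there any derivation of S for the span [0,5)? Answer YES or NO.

NO

N PP\N NP\PP (N/(N\PP))\NP N\PP
CKY chart[0,5] = {N, N/(N\N), NP/(NP\N), PP/(PP\N), S/(S\N)}; S ∉ chart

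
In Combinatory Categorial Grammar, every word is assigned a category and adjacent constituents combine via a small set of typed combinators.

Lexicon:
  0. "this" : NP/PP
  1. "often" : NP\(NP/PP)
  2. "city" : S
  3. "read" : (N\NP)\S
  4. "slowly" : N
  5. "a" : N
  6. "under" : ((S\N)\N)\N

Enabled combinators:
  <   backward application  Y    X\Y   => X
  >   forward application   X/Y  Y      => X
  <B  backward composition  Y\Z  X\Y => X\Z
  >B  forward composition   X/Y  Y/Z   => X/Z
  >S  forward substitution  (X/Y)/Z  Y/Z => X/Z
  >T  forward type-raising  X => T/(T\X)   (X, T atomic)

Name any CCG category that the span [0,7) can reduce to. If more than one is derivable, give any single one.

[0,7] S   <
  [0,4] N   <
    [0,2] NP   <
      [0,1] "this" : NP/PP
      [1,2] "often" : NP\(NP/PP)
    [2,4] N\NP   <
      [2,3] "city" : S
      [3,4] "read" : (N\NP)\S
  [4,7] S\N   <
    [4,5] "slowly" : N
    [5,7] (S\N)\N   <
      [5,6] "a" : N
      [6,7] "under" : ((S\N)\N)\N

S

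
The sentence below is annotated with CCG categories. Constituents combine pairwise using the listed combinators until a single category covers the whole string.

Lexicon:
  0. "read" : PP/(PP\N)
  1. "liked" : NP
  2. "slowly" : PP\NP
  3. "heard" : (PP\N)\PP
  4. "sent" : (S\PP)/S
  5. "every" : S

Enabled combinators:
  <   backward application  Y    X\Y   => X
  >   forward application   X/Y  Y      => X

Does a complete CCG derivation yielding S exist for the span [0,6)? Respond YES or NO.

YES

[0,6] S   <
  [0,4] PP   >
    [0,1] "read" : PP/(PP\N)
    [1,4] PP\N   <
      [1,3] PP   <
        [1,2] "liked" : NP
        [2,3] "slowly" : PP\NP
      [3,4] "heard" : (PP\N)\PP
  [4,6] S\PP   >
    [4,5] "sent" : (S\PP)/S
    [5,6] "every" : S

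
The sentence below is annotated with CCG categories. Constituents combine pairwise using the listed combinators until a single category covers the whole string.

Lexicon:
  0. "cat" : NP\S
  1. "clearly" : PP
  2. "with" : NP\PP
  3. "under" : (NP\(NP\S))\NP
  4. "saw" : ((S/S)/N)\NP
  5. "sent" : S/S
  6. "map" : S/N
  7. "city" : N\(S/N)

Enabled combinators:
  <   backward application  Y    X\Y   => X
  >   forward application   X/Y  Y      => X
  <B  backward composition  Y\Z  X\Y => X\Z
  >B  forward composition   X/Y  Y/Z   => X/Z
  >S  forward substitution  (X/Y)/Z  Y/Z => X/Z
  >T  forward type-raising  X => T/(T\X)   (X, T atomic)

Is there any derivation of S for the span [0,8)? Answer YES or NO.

NO

NP\S PP NP\PP (NP\(NP\S))\NP ((S/S)/N)\NP S/S S/N N\(S/N)
CKY chart[0,8] = {(S/S)/(N\N), N, N/(N\N), NP/(NP\N), PP/(PP\N), S/(S\N), S/S}; S ∉ chart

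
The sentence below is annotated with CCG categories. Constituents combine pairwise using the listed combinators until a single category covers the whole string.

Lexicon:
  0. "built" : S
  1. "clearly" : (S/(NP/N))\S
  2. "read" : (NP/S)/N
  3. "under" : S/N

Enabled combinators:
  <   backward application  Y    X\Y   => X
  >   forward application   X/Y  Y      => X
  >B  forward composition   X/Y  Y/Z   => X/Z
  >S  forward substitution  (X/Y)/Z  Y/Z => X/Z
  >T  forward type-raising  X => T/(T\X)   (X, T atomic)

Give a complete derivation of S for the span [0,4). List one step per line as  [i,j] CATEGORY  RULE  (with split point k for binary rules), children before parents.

[0,1] S  lex  "built"
[1,2] (S/(NP/N))\S  lex  "clearly"
[0,2] S/(NP/N)  <  k=1
[2,3] (NP/S)/N  lex  "read"
[3,4] S/N  lex  "under"
[2,4] NP/N  >S  k=3
[0,4] S  >  k=2

[0,4] S   >
  [0,2] S/(NP/N)   <
    [0,1] "built" : S
    [1,2] "clearly" : (S/(NP/N))\S
  [2,4] NP/N   >S
    [2,3] "read" : (NP/S)/N
    [3,4] "under" : S/N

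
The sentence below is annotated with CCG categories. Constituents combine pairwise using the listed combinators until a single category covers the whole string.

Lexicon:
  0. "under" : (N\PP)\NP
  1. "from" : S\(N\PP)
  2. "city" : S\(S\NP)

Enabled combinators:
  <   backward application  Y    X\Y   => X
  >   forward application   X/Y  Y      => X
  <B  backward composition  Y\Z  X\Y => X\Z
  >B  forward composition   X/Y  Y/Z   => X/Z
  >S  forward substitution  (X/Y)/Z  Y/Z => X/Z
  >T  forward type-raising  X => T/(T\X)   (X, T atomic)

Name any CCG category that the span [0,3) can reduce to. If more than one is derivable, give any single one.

S

[0,3] S   <
  [0,2] S\NP   <B
    [0,1] "under" : (N\PP)\NP
    [1,2] "from" : S\(N\PP)
  [2,3] "city" : S\(S\NP)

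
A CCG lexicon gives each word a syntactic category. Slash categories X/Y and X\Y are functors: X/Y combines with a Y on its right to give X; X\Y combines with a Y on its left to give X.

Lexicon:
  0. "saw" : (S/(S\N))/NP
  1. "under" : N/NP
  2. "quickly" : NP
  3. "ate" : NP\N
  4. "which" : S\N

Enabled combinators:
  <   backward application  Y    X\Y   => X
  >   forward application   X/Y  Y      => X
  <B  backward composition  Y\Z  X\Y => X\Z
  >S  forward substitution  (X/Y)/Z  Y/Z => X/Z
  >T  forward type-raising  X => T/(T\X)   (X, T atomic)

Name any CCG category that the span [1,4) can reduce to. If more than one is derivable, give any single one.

[0,5] S   >
  [0,4] S/(S\N)   >
    [0,1] "saw" : (S/(S\N))/NP
    [1,4] NP   <
      [1,3] N   >
        [1,2] "under" : N/NP
        [2,3] "quickly" : NP
      [3,4] "ate" : NP\N
  [4,5] "which" : S\N

NP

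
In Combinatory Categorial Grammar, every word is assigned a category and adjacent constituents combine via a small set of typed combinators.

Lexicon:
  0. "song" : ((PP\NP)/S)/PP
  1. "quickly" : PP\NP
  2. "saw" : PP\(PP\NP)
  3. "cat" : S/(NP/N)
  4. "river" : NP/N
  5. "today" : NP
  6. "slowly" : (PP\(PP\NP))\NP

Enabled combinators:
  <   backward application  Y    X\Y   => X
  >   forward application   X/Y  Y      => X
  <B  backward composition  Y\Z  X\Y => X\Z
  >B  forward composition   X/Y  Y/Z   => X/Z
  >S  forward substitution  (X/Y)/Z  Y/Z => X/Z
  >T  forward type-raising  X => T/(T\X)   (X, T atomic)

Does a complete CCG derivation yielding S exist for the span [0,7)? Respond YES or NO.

((PP\NP)/S)/PP PP\NP PP\(PP\NP) S/(NP/N) NP/N NP (PP\(PP\NP))\NP
CKY chart[0,7] = {N/(N\PP), NP/(NP\PP), PP, PP/(PP\PP), S/(S\PP)}; S ∉ chart

NO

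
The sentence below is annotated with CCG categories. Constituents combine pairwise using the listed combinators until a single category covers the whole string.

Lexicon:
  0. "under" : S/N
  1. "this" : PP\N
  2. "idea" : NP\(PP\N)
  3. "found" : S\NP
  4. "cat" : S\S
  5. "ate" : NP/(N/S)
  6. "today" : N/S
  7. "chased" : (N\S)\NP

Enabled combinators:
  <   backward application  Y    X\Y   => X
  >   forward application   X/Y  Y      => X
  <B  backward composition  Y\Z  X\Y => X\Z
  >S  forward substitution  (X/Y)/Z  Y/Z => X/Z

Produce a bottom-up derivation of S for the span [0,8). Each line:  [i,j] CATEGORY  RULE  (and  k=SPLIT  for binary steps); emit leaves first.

[0,1] S/N  lex  "under"
[1,2] PP\N  lex  "this"
[2,3] NP\(PP\N)  lex  "idea"
[1,3] NP  <  k=2
[3,4] S\NP  lex  "found"
[4,5] S\S  lex  "cat"
[3,5] S\NP  <B  k=4
[1,5] S  <  k=3
[5,6] NP/(N/S)  lex  "ate"
[6,7] N/S  lex  "today"
[5,7] NP  >  k=6
[7,8] (N\S)\NP  lex  "chased"
[5,8] N\S  <  k=7
[1,8] N  <  k=5
[0,8] S  >  k=1

[0,8] S   >
  [0,1] "under" : S/N
  [1,8] N   <
    [1,5] S   <
      [1,3] NP   <
        [1,2] "this" : PP\N
        [2,3] "idea" : NP\(PP\N)
      [3,5] S\NP   <B
        [3,4] "found" : S\NP
        [4,5] "cat" : S\S
    [5,8] N\S   <
      [5,7] NP   >
        [5,6] "ate" : NP/(N/S)
        [6,7] "today" : N/S
      [7,8] "chased" : (N\S)\NP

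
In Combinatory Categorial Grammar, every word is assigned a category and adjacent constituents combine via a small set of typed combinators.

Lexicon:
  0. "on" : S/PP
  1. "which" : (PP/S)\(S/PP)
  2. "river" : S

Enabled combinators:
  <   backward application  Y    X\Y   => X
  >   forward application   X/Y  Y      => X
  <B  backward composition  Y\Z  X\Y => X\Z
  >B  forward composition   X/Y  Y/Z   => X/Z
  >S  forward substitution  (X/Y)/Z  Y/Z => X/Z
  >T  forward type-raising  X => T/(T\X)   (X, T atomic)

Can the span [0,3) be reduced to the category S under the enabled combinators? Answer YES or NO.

NO

S/PP (PP/S)\(S/PP) S
CKY chart[0,3] = {N/(N\PP), NP/(NP\PP), PP, PP/(PP\PP), PP/(S\S), S/(S\PP)}; S ∉ chart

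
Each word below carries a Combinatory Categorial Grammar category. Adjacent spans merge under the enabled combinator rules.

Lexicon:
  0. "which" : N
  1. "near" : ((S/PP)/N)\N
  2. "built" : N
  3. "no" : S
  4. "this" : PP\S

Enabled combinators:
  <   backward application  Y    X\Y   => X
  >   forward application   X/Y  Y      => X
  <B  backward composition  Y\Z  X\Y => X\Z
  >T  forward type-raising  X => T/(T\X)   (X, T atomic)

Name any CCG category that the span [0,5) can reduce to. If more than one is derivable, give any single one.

[0,5] S   >
  [0,3] S/PP   >
    [0,2] (S/PP)/N   <
      [0,1] "which" : N
      [1,2] "near" : ((S/PP)/N)\N
    [2,3] "built" : N
  [3,5] PP   <
    [3,4] "no" : S
    [4,5] "this" : PP\S

S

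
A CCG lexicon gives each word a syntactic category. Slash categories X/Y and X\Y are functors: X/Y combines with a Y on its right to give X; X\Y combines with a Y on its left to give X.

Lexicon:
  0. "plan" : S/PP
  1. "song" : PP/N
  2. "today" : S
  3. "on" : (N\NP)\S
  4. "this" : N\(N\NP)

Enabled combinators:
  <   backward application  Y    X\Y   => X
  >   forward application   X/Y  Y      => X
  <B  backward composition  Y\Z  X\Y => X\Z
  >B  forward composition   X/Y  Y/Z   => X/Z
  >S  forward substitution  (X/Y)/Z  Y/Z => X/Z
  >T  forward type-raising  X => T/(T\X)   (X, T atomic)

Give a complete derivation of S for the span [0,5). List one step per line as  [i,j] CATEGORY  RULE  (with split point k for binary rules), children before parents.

[0,1] S/PP  lex  "plan"
[1,2] PP/N  lex  "song"
[0,2] S/N  >B  k=1
[2,3] S  lex  "today"
[3,4] (N\NP)\S  lex  "on"
[2,4] N\NP  <  k=3
[4,5] N\(N\NP)  lex  "this"
[2,5] N  <  k=4
[0,5] S  >  k=2

[0,5] S   >
  [0,2] S/N   >B
    [0,1] "plan" : S/PP
    [1,2] "song" : PP/N
  [2,5] N   <
    [2,4] N\NP   <
      [2,3] "today" : S
      [3,4] "on" : (N\NP)\S
    [4,5] "this" : N\(N\NP)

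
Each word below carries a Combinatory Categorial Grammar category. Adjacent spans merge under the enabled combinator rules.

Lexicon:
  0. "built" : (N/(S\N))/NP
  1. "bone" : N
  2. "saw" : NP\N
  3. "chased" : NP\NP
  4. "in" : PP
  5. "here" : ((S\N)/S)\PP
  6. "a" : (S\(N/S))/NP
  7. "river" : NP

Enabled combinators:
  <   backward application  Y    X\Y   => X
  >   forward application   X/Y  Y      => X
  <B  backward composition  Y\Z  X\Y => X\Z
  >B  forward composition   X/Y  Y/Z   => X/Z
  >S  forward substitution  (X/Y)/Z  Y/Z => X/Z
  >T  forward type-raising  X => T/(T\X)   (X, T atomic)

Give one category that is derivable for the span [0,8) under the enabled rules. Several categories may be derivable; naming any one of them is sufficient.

[0,8] S   <
  [0,6] N/S   >B
    [0,4] N/(S\N)   >
      [0,1] "built" : (N/(S\N))/NP
      [1,4] NP   >
        [1,2] NP/(NP\N)   >T
          [1,2] "bone" : N
        [2,4] NP\N   <B
          [2,3] "saw" : NP\N
          [3,4] "chased" : NP\NP
    [4,6] (S\N)/S   <
      [4,5] "in" : PP
      [5,6] "here" : ((S\N)/S)\PP
  [6,8] S\(N/S)   >
    [6,7] "a" : (S\(N/S))/NP
    [7,8] "river" : NP

S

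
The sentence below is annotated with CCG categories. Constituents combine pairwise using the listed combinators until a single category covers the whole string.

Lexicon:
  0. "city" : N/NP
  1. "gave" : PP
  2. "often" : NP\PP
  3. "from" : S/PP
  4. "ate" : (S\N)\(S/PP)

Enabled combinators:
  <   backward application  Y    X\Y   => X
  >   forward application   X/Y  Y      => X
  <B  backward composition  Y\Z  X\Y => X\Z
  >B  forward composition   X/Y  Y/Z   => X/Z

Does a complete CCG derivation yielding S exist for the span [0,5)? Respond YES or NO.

[0,5] S   <
  [0,3] N   >
    [0,1] "city" : N/NP
    [1,3] NP   <
      [1,2] "gave" : PP
      [2,3] "often" : NP\PP
  [3,5] S\N   <
    [3,4] "from" : S/PP
    [4,5] "ate" : (S\N)\(S/PP)

YES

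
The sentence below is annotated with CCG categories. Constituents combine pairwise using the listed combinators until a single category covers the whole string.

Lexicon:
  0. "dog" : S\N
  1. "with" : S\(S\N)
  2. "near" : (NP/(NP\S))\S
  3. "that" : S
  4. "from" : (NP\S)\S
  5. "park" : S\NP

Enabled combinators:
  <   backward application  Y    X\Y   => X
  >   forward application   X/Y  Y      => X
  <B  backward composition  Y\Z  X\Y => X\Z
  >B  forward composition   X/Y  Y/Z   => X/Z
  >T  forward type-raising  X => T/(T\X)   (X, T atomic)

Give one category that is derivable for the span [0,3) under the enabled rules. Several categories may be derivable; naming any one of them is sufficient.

NP/(NP\S)

[0,6] S   <
  [0,5] NP   >
    [0,3] NP/(NP\S)   <
      [0,2] S   <
        [0,1] "dog" : S\N
        [1,2] "with" : S\(S\N)
      [2,3] "near" : (NP/(NP\S))\S
    [3,5] NP\S   <
      [3,4] "that" : S
      [4,5] "from" : (NP\S)\S
  [5,6] "park" : S\NP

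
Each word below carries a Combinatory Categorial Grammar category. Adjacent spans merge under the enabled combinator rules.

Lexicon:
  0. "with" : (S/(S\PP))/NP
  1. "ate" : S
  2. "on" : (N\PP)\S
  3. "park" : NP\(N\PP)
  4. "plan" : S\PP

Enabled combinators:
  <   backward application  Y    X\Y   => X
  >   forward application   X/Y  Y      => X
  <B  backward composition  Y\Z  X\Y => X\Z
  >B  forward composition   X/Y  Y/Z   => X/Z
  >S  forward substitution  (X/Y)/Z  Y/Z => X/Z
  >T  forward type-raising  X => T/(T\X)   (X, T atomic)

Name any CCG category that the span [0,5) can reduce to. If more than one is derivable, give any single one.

S

[0,5] S   >
  [0,4] S/(S\PP)   >
    [0,1] "with" : (S/(S\PP))/NP
    [1,4] NP   <
      [1,2] "ate" : S
      [2,4] NP\S   <B
        [2,3] "on" : (N\PP)\S
        [3,4] "park" : NP\(N\PP)
  [4,5] "plan" : S\PP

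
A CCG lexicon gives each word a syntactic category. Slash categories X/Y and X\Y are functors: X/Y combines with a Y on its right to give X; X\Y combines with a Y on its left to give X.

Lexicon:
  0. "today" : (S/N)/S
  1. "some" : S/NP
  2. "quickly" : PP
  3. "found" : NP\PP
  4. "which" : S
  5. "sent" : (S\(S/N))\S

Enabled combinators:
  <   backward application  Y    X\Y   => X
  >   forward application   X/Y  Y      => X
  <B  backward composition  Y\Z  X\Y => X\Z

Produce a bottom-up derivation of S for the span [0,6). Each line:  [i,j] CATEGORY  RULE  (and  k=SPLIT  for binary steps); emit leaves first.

[0,6] S   <
  [0,4] S/N   >
    [0,1] "today" : (S/N)/S
    [1,4] S   >
      [1,2] "some" : S/NP
      [2,4] NP   <
        [2,3] "quickly" : PP
        [3,4] "found" : NP\PP
  [4,6] S\(S/N)   <
    [4,5] "which" : S
    [5,6] "sent" : (S\(S/N))\S

[0,1] (S/N)/S  lex  "today"
[1,2] S/NP  lex  "some"
[2,3] PP  lex  "quickly"
[3,4] NP\PP  lex  "found"
[2,4] NP  <  k=3
[1,4] S  >  k=2
[0,4] S/N  >  k=1
[4,5] S  lex  "which"
[5,6] (S\(S/N))\S  lex  "sent"
[4,6] S\(S/N)  <  k=5
[0,6] S  <  k=4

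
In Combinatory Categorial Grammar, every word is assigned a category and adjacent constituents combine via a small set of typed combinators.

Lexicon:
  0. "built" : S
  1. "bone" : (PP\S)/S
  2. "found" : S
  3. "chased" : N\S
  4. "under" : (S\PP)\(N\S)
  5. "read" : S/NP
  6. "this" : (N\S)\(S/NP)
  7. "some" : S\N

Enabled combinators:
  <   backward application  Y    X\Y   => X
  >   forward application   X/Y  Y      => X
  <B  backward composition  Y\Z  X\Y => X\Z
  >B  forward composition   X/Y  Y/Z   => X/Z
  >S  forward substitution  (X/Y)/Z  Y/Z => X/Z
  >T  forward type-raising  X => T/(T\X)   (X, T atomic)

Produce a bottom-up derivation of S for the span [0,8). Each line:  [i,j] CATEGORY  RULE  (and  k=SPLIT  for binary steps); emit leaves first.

[0,1] S  lex  "built"
[1,2] (PP\S)/S  lex  "bone"
[2,3] S  lex  "found"
[1,3] PP\S  >  k=2
[0,3] PP  <  k=1
[3,4] N\S  lex  "chased"
[4,5] (S\PP)\(N\S)  lex  "under"
[3,5] S\PP  <  k=4
[5,6] S/NP  lex  "read"
[6,7] (N\S)\(S/NP)  lex  "this"
[5,7] N\S  <  k=6
[3,7] N\PP  <B  k=5
[7,8] S\N  lex  "some"
[3,8] S\PP  <B  k=7
[0,8] S  <  k=3

[0,8] S   <
  [0,3] PP   <
    [0,1] "built" : S
    [1,3] PP\S   >
      [1,2] "bone" : (PP\S)/S
      [2,3] "found" : S
  [3,8] S\PP   <B
    [3,7] N\PP   <B
      [3,5] S\PP   <
        [3,4] "chased" : N\S
        [4,5] "under" : (S\PP)\(N\S)
      [5,7] N\S   <
        [5,6] "read" : S/NP
        [6,7] "this" : (N\S)\(S/NP)
    [7,8] "some" : S\N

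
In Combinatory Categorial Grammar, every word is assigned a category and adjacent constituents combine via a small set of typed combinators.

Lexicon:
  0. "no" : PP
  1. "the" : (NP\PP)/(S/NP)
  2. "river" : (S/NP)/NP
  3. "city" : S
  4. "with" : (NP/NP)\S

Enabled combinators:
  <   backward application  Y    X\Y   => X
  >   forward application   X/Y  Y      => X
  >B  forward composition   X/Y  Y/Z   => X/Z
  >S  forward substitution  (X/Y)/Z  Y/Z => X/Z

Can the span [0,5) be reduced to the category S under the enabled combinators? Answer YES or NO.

NO

PP (NP\PP)/(S/NP) (S/NP)/NP S (NP/NP)\S
CKY chart[0,5] = {NP}; S ∉ chart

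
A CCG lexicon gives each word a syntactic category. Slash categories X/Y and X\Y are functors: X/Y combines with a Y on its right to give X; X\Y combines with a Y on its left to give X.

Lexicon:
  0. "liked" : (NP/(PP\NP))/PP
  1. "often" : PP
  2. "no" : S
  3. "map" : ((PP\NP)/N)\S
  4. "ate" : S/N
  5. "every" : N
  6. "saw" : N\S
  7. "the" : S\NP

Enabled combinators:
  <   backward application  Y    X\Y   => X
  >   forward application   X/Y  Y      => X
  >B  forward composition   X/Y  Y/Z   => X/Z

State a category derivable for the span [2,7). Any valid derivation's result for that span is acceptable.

PP\NP

[0,8] S   <
  [0,7] NP   >
    [0,2] NP/(PP\NP)   >
      [0,1] "liked" : (NP/(PP\NP))/PP
      [1,2] "often" : PP
    [2,7] PP\NP   >
      [2,4] (PP\NP)/N   <
        [2,3] "no" : S
        [3,4] "map" : ((PP\NP)/N)\S
      [4,7] N   <
        [4,6] S   >
          [4,5] "ate" : S/N
          [5,6] "every" : N
        [6,7] "saw" : N\S
  [7,8] "the" : S\NP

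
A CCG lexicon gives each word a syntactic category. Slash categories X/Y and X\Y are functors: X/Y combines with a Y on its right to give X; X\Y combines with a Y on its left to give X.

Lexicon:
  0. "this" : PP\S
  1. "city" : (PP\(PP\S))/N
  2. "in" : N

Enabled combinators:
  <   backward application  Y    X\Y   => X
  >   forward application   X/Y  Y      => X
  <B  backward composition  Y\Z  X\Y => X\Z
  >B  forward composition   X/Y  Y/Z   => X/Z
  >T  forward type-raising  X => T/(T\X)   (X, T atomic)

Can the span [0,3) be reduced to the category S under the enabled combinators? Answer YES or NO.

NO

PP\S (PP\(PP\S))/N N
CKY chart[0,3] = {N/(N\PP), NP/(NP\PP), PP, PP/(PP\PP), S/(S\PP)}; S ∉ chart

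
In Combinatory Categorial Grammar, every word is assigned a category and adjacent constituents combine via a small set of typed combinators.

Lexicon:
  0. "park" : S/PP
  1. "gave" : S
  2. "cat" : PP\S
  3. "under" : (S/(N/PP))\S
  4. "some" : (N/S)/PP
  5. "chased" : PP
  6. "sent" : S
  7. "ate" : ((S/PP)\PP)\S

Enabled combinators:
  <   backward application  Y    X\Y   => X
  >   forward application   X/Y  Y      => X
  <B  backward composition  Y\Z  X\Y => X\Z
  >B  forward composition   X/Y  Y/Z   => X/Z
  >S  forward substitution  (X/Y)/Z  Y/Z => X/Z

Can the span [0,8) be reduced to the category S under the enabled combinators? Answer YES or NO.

[0,8] S   >
  [0,4] S/(N/PP)   <
    [0,3] S   >
      [0,1] "park" : S/PP
      [1,3] PP   <
        [1,2] "gave" : S
        [2,3] "cat" : PP\S
    [3,4] "under" : (S/(N/PP))\S
  [4,8] N/PP   >S
    [4,5] "some" : (N/S)/PP
    [5,8] S/PP   <
      [5,6] "chased" : PP
      [6,8] (S/PP)\PP   <
        [6,7] "sent" : S
        [7,8] "ate" : ((S/PP)\PP)\S

YES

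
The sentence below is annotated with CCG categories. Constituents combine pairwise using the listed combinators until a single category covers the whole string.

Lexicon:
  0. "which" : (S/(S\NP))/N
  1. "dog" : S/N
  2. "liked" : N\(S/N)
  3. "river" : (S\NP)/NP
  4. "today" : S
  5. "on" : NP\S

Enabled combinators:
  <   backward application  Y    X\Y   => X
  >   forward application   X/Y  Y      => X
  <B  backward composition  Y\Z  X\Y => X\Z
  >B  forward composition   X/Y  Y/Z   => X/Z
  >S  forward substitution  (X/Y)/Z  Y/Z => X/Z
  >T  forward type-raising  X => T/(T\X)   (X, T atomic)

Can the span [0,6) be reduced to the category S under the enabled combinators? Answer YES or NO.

[0,6] S   >
  [0,3] S/(S\NP)   >
    [0,1] "which" : (S/(S\NP))/N
    [1,3] N   <
      [1,2] "dog" : S/N
      [2,3] "liked" : N\(S/N)
  [3,6] S\NP   >
    [3,4] "river" : (S\NP)/NP
    [4,6] NP   >
      [4,5] NP/(NP\S)   >T
        [4,5] "today" : S
      [5,6] "on" : NP\S

YES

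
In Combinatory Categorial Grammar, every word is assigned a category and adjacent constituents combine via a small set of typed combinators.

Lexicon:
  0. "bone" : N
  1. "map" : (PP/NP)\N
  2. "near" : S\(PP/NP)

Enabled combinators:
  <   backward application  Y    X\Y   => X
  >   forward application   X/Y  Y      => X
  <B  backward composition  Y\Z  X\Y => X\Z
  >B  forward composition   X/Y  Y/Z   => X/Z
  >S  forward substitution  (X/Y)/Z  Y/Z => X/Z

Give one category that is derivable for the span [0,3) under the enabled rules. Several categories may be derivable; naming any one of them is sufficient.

S

[0,3] S   <
  [0,1] "bone" : N
  [1,3] S\N   <B
    [1,2] "map" : (PP/NP)\N
    [2,3] "near" : S\(PP/NP)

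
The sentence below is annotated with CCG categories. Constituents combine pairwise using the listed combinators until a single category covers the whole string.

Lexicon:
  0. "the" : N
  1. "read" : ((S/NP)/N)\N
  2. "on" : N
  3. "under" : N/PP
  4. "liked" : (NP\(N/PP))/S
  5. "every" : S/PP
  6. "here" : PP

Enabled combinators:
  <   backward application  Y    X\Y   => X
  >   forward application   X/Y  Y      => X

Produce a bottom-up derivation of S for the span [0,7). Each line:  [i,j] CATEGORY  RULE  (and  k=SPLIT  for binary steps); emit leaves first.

[0,7] S   >
  [0,3] S/NP   >
    [0,2] (S/NP)/N   <
      [0,1] "the" : N
      [1,2] "read" : ((S/NP)/N)\N
    [2,3] "on" : N
  [3,7] NP   <
    [3,4] "under" : N/PP
    [4,7] NP\(N/PP)   >
      [4,5] "liked" : (NP\(N/PP))/S
      [5,7] S   >
        [5,6] "every" : S/PP
        [6,7] "here" : PP

[0,1] N  lex  "the"
[1,2] ((S/NP)/N)\N  lex  "read"
[0,2] (S/NP)/N  <  k=1
[2,3] N  lex  "on"
[0,3] S/NP  >  k=2
[3,4] N/PP  lex  "under"
[4,5] (NP\(N/PP))/S  lex  "liked"
[5,6] S/PP  lex  "every"
[6,7] PP  lex  "here"
[5,7] S  >  k=6
[4,7] NP\(N/PP)  >  k=5
[3,7] NP  <  k=4
[0,7] S  >  k=3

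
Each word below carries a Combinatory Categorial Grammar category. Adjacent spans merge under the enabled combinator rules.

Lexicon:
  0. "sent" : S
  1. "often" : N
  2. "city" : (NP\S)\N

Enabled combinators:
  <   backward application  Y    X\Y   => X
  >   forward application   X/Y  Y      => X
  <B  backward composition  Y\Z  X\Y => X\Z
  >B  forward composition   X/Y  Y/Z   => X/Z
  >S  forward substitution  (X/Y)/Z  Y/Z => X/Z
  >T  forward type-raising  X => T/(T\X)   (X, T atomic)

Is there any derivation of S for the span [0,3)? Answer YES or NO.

NO

S N (NP\S)\N
CKY chart[0,3] = {N/(N\NP), NP, NP/(NP\NP), PP/(PP\NP), S/(S\NP)}; S ∉ chart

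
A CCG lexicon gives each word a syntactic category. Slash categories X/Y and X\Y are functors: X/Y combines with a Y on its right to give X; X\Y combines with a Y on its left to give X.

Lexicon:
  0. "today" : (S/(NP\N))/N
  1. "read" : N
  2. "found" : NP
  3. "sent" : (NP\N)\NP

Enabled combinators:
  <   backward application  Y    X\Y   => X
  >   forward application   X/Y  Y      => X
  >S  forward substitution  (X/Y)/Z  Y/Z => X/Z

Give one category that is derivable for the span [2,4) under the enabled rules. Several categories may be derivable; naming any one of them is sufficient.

NP\N

[0,4] S   >
  [0,2] S/(NP\N)   >
    [0,1] "today" : (S/(NP\N))/N
    [1,2] "read" : N
  [2,4] NP\N   <
    [2,3] "found" : NP
    [3,4] "sent" : (NP\N)\NP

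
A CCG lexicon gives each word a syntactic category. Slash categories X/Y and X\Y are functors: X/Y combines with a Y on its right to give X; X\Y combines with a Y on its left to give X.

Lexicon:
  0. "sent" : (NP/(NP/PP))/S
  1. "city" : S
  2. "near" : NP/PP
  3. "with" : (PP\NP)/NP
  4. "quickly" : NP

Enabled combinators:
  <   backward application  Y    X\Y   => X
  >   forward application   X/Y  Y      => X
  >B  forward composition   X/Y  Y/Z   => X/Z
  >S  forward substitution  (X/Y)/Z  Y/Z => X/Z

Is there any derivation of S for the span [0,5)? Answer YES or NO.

(NP/(NP/PP))/S S NP/PP (PP\NP)/NP NP
CKY chart[0,5] = {PP}; S ∉ chart

NO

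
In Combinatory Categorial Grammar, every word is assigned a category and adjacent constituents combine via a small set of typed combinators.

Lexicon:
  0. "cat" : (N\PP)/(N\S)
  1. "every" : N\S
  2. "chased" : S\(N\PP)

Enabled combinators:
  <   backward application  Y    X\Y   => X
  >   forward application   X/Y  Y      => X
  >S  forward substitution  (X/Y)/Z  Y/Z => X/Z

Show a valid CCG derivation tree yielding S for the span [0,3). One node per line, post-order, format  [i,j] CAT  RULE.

[0,3] S   <
  [0,2] N\PP   >
    [0,1] "cat" : (N\PP)/(N\S)
    [1,2] "every" : N\S
  [2,3] "chased" : S\(N\PP)

[0,1] (N\PP)/(N\S)  lex  "cat"
[1,2] N\S  lex  "every"
[0,2] N\PP  >  k=1
[2,3] S\(N\PP)  lex  "chased"
[0,3] S  <  k=2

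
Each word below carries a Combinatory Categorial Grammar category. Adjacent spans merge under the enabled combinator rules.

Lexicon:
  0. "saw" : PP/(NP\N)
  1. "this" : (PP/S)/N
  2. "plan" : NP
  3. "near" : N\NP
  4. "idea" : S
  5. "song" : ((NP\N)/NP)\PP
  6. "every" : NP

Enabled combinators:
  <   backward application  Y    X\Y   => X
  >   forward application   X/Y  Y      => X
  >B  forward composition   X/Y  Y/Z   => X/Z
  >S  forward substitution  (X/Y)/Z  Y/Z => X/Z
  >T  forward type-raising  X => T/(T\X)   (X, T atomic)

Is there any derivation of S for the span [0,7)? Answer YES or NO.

PP/(NP\N) (PP/S)/N NP N\NP S ((NP\N)/NP)\PP NP
CKY chart[0,7] = {N/(N\PP), NP/(NP\PP), PP, PP/(NP\NP), PP/(PP\PP), S/(S\PP)}; S ∉ chart

NO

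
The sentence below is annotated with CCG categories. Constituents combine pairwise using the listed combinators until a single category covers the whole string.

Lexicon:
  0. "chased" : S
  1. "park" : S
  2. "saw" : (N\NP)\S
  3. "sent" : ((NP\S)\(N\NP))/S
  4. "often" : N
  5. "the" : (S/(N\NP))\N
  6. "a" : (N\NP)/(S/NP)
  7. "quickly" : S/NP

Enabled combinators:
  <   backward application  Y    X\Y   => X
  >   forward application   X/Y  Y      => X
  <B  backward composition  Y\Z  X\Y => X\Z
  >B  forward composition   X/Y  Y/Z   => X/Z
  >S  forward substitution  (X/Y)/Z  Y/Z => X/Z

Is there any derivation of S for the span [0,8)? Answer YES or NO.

S S (N\NP)\S ((NP\S)\(N\NP))/S N (S/(N\NP))\N (N\NP)/(S/NP) S/NP
CKY chart[0,8] = {NP}; S ∉ chart

NO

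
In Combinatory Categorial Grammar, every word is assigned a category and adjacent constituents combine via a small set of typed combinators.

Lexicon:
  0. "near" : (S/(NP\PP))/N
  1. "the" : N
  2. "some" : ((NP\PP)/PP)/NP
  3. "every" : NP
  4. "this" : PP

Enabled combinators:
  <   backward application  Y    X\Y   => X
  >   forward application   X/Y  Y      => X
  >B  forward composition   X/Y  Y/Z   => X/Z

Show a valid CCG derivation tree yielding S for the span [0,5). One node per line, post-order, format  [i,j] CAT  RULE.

[0,1] (S/(NP\PP))/N  lex  "near"
[1,2] N  lex  "the"
[0,2] S/(NP\PP)  >  k=1
[2,3] ((NP\PP)/PP)/NP  lex  "some"
[3,4] NP  lex  "every"
[2,4] (NP\PP)/PP  >  k=3
[4,5] PP  lex  "this"
[2,5] NP\PP  >  k=4
[0,5] S  >  k=2

[0,5] S   >
  [0,2] S/(NP\PP)   >
    [0,1] "near" : (S/(NP\PP))/N
    [1,2] "the" : N
  [2,5] NP\PP   >
    [2,4] (NP\PP)/PP   >
      [2,3] "some" : ((NP\PP)/PP)/NP
      [3,4] "every" : NP
    [4,5] "this" : PP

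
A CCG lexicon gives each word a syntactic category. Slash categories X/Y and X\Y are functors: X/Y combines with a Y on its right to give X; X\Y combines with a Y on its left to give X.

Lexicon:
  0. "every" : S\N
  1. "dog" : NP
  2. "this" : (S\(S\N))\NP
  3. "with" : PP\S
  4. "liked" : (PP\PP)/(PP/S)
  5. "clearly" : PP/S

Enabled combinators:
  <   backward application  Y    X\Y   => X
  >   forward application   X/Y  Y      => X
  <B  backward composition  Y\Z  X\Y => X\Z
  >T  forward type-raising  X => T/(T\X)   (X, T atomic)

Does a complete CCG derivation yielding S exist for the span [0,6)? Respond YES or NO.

S\N NP (S\(S\N))\NP PP\S (PP\PP)/(PP/S) PP/S
CKY chart[0,6] = {N/(N\PP), NP/(NP\PP), PP, PP/(PP\PP), S/(S\PP)}; S ∉ chart

NO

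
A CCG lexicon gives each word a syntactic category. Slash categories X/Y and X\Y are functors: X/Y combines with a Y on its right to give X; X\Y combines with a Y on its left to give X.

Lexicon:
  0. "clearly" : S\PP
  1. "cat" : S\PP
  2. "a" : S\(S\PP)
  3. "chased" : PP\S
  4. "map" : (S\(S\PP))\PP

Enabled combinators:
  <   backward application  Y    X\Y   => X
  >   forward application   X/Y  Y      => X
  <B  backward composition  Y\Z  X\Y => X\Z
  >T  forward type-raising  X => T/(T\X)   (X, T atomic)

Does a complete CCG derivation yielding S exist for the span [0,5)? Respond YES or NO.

[0,5] S   <
  [0,1] "clearly" : S\PP
  [1,5] S\(S\PP)   <
    [1,4] PP   <
      [1,3] S   <
        [1,2] "cat" : S\PP
        [2,3] "a" : S\(S\PP)
      [3,4] "chased" : PP\S
    [4,5] "map" : (S\(S\PP))\PP

YES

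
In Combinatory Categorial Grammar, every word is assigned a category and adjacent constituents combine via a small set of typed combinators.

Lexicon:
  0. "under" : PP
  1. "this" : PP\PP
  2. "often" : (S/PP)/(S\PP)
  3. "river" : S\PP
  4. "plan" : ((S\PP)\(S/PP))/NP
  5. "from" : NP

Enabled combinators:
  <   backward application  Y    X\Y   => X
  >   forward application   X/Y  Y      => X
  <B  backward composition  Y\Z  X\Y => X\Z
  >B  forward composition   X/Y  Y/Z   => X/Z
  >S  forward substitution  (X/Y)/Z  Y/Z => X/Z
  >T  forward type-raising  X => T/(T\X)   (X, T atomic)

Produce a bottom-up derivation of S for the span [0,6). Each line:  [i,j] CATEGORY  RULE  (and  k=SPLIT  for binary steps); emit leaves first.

[0,1] PP  lex  "under"
[1,2] PP\PP  lex  "this"
[2,3] (S/PP)/(S\PP)  lex  "often"
[3,4] S\PP  lex  "river"
[2,4] S/PP  >  k=3
[4,5] ((S\PP)\(S/PP))/NP  lex  "plan"
[5,6] NP  lex  "from"
[4,6] (S\PP)\(S/PP)  >  k=5
[2,6] S\PP  <  k=4
[1,6] S\PP  <B  k=2
[0,6] S  <  k=1

[0,6] S   <
  [0,1] "under" : PP
  [1,6] S\PP   <B
    [1,2] "this" : PP\PP
    [2,6] S\PP   <
      [2,4] S/PP   >
        [2,3] "often" : (S/PP)/(S\PP)
        [3,4] "river" : S\PP
      [4,6] (S\PP)\(S/PP)   >
        [4,5] "plan" : ((S\PP)\(S/PP))/NP
        [5,6] "from" : NP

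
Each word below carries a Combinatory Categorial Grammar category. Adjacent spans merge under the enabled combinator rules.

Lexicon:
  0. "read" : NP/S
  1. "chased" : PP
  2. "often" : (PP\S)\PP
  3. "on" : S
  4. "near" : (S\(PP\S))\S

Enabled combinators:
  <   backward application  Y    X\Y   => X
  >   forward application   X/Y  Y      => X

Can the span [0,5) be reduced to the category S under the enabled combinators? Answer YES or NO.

NO

NP/S PP (PP\S)\PP S (S\(PP\S))\S
CKY chart[0,5] = {NP}; S ∉ chart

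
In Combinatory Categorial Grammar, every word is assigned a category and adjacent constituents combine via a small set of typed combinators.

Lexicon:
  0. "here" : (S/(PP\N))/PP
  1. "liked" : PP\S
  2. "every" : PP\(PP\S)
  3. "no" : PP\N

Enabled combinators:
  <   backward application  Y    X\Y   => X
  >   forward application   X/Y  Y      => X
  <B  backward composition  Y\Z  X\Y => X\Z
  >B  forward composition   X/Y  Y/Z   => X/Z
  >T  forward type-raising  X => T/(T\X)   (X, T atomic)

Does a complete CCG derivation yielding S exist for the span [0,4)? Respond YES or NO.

YES

[0,4] S   >
  [0,3] S/(PP\N)   >
    [0,1] "here" : (S/(PP\N))/PP
    [1,3] PP   <
      [1,2] "liked" : PP\S
      [2,3] "every" : PP\(PP\S)
  [3,4] "no" : PP\N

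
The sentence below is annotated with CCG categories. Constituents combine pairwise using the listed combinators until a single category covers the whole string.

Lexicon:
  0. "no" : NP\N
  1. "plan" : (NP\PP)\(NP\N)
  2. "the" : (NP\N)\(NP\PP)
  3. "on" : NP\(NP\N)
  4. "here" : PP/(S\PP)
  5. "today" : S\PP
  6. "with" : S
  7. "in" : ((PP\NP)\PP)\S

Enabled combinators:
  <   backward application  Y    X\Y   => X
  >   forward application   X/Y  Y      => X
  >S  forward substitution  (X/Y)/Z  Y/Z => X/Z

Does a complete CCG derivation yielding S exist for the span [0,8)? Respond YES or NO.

NP\N (NP\PP)\(NP\N) (NP\N)\(NP\PP) NP\(NP\N) PP/(S\PP) S\PP S ((PP\NP)\PP)\S
CKY chart[0,8] = {PP}; S ∉ chart

NO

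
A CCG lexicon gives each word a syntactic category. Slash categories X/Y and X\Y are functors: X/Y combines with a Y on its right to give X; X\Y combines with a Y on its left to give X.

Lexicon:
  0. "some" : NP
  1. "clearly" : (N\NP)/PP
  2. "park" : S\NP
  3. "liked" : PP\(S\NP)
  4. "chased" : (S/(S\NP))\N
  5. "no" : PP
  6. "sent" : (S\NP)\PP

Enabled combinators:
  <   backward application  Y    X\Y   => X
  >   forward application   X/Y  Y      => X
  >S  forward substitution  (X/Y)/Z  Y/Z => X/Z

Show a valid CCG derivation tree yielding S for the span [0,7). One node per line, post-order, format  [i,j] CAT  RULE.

[0,7] S   >
  [0,5] S/(S\NP)   <
    [0,4] N   <
      [0,1] "some" : NP
      [1,4] N\NP   >
        [1,2] "clearly" : (N\NP)/PP
        [2,4] PP   <
          [2,3] "park" : S\NP
          [3,4] "liked" : PP\(S\NP)
    [4,5] "chased" : (S/(S\NP))\N
  [5,7] S\NP   <
    [5,6] "no" : PP
    [6,7] "sent" : (S\NP)\PP

[0,1] NP  lex  "some"
[1,2] (N\NP)/PP  lex  "clearly"
[2,3] S\NP  lex  "park"
[3,4] PP\(S\NP)  lex  "liked"
[2,4] PP  <  k=3
[1,4] N\NP  >  k=2
[0,4] N  <  k=1
[4,5] (S/(S\NP))\N  lex  "chased"
[0,5] S/(S\NP)  <  k=4
[5,6] PP  lex  "no"
[6,7] (S\NP)\PP  lex  "sent"
[5,7] S\NP  <  k=6
[0,7] S  >  k=5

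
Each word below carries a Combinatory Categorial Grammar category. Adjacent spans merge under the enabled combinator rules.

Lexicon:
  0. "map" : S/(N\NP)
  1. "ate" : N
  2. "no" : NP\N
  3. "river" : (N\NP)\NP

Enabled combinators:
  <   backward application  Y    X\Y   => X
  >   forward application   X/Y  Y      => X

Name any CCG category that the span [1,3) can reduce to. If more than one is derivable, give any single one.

NP

[0,4] S   >
  [0,1] "map" : S/(N\NP)
  [1,4] N\NP   <
    [1,3] NP   <
      [1,2] "ate" : N
      [2,3] "no" : NP\N
    [3,4] "river" : (N\NP)\NP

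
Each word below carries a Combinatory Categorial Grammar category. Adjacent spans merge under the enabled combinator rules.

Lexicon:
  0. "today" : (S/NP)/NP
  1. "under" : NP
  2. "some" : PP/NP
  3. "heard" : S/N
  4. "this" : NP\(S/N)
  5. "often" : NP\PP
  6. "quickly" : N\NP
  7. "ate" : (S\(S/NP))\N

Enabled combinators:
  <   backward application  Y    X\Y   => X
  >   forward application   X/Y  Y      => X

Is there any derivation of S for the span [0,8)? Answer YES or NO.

YES

[0,8] S   <
  [0,2] S/NP   >
    [0,1] "today" : (S/NP)/NP
    [1,2] "under" : NP
  [2,8] S\(S/NP)   <
    [2,7] N   <
      [2,6] NP   <
        [2,5] PP   >
          [2,3] "some" : PP/NP
          [3,5] NP   <
            [3,4] "heard" : S/N
            [4,5] "this" : NP\(S/N)
        [5,6] "often" : NP\PP
      [6,7] "quickly" : N\NP
    [7,8] "ate" : (S\(S/NP))\N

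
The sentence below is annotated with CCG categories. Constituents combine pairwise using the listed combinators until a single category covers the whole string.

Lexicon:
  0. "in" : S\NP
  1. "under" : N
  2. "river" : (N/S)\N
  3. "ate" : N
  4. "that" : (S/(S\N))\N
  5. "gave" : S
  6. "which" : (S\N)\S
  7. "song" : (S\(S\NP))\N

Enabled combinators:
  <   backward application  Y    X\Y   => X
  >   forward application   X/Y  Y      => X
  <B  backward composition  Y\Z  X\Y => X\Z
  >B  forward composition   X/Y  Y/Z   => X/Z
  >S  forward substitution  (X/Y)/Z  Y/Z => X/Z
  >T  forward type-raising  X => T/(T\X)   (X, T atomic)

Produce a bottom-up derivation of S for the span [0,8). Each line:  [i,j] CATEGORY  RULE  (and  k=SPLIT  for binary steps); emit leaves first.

[0,1] S\NP  lex  "in"
[1,2] N  lex  "under"
[2,3] (N/S)\N  lex  "river"
[1,3] N/S  <  k=2
[3,4] N  lex  "ate"
[4,5] (S/(S\N))\N  lex  "that"
[3,5] S/(S\N)  <  k=4
[5,6] S  lex  "gave"
[6,7] (S\N)\S  lex  "which"
[5,7] S\N  <  k=6
[3,7] S  >  k=5
[1,7] N  >  k=3
[7,8] (S\(S\NP))\N  lex  "song"
[1,8] S\(S\NP)  <  k=7
[0,8] S  <  k=1

[0,8] S   <
  [0,1] "in" : S\NP
  [1,8] S\(S\NP)   <
    [1,7] N   >
      [1,3] N/S   <
        [1,2] "under" : N
        [2,3] "river" : (N/S)\N
      [3,7] S   >
        [3,5] S/(S\N)   <
          [3,4] "ate" : N
          [4,5] "that" : (S/(S\N))\N
        [5,7] S\N   <
          [5,6] "gave" : S
          [6,7] "which" : (S\N)\S
    [7,8] "song" : (S\(S\NP))\N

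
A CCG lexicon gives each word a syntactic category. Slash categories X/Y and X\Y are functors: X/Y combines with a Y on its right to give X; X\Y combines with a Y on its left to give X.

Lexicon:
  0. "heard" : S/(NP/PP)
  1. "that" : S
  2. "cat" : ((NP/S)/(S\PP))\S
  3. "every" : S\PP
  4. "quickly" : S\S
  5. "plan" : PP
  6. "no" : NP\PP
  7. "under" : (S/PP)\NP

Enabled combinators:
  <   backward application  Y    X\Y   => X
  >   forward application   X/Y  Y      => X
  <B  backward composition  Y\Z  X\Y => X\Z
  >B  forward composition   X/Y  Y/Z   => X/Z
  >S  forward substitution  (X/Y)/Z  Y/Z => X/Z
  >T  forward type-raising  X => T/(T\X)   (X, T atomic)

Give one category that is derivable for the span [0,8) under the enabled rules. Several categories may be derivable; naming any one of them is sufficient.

[0,8] S   >
  [0,1] "heard" : S/(NP/PP)
  [1,8] NP/PP   >B
    [1,5] NP/S   >
      [1,3] (NP/S)/(S\PP)   <
        [1,2] "that" : S
        [2,3] "cat" : ((NP/S)/(S\PP))\S
      [3,5] S\PP   <B
        [3,4] "every" : S\PP
        [4,5] "quickly" : S\S
    [5,8] S/PP   <
      [5,7] NP   <
        [5,6] "plan" : PP
        [6,7] "no" : NP\PP
      [7,8] "under" : (S/PP)\NP

S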